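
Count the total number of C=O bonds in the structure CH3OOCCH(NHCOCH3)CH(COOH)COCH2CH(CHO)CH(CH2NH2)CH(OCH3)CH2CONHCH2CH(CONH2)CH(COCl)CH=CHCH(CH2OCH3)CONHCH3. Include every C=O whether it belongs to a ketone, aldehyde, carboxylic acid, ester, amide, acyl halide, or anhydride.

CH3OOC: ester, 1 C=O (running total 1).
CH(NHCOCH3): amide, 1 C=O (running total 2).
CH(COOH): carboxylic acid, 1 C=O (running total 3).
CO: ketone, 1 C=O (running total 4).
CH(CHO): aldehyde, 1 C=O (running total 5).
CH2CONHCH2: amide, 1 C=O (running total 6).
CH(CONH2): amide, 1 C=O (running total 7).
CH(COCl): acyl halide, 1 C=O (running total 8).
CONHCH3: amide, 1 C=O (running total 9).

9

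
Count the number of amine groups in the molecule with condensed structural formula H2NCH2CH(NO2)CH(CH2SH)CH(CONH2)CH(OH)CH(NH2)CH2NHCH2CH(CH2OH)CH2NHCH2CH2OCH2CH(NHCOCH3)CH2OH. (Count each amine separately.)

4

Working along the chain:
  H2NCH2: –NH2 on an sp³ carbon with no adjacent C=O → amine.
  CH(NO2): –NO2 on an sp³ carbon → nitro (the N=O is not a carbonyl).
  CH(CH2SH): pendant –CH2SH → thiol.
  CH(CONH2): pendant –CONH2: carbonyl C bonded to C and N → amide.
  CH(OH): –OH on an sp³ carbon → alcohol (secondary).
  CH(NH2): –NH2 on an sp³ carbon with no adjacent C=O → amine.
  CH2NHCH2: C–N–C with sp³ carbons and no adjacent C=O → amine (secondary).
  CH(CH2OH): pendant –CH2OH on an sp³ backbone C → alcohol.
  CH2NHCH2: C–N–C with sp³ carbons and no adjacent C=O → amine (secondary).
  CH2OCH2: C–O–C with sp³ carbons on both sides and no adjacent C=O → ether.
  CH(NHCOCH3): pendant –NHC(=O)CH3: N bonded to a carbonyl → amide (not amine).
  CH2OH: –OH on an sp³ carbon → alcohol.
Amine appears at: H2NCH2, CH(NH2), CH2NHCH2, CH2NHCH2 → 4.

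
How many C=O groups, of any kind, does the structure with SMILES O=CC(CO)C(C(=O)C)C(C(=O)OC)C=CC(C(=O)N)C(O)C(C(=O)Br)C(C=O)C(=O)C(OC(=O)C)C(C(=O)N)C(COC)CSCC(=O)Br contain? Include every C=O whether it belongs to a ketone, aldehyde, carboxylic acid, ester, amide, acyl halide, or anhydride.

OHC: aldehyde, 1 C=O (running total 1).
CH(COCH3): ketone, 1 C=O (running total 2).
CH(COOCH3): ester, 1 C=O (running total 3).
CH(CONH2): amide, 1 C=O (running total 4).
CH(COBr): acyl halide, 1 C=O (running total 5).
CH(CHO): aldehyde, 1 C=O (running total 6).
CO: ketone, 1 C=O (running total 7).
CH(OCOCH3): ester, 1 C=O (running total 8).
CH(CONH2): amide, 1 C=O (running total 9).
COBr: acyl halide, 1 C=O (running total 10).

10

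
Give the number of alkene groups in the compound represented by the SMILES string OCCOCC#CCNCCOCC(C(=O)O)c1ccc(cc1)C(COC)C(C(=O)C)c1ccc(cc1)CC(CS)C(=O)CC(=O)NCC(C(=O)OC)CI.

Working along the chain:
  HOCH2: HO– on an sp³ carbon → alcohol.
  CH2OCH2: C–O–C with sp³ carbons on both sides and no adjacent C=O → ether.
  C≡C: C≡C triple bond → alkyne.
  CH2NHCH2: C–N–C with sp³ carbons and no adjacent C=O → amine (secondary).
  CH2OCH2: C–O–C with sp³ carbons on both sides and no adjacent C=O → ether.
  CH(COOH): pendant –COOH: carbonyl C bonded to C and –OH → carboxylic acid.
  C6H4: para-disubstituted benzene ring → arene.
  CH(CH2OCH3): pendant –CH2OCH3: C–O–C linkage → ether.
  CH(COCH3): pendant –COCH3: carbonyl C bonded to two carbons → ketone.
  C6H4: para-disubstituted benzene ring → arene.
  CH(CH2SH): pendant –CH2SH → thiol.
  CO: –C(=O)– with carbon on both sides → ketone.
  CH2CONHCH2: –C(=O)–N– linkage → amide (the N is not an amine).
  CH(COOCH3): pendant –COOCH3: carbonyl C bonded to C and –OCH3 → ester.
  CH2I: halogen on an sp³ carbon → alkyl halide.
No segment is a alkene: C≡C is alkyne, not alkene; C6H4 is arene, not alkene; C6H4 is arene, not alkene. → 0.

0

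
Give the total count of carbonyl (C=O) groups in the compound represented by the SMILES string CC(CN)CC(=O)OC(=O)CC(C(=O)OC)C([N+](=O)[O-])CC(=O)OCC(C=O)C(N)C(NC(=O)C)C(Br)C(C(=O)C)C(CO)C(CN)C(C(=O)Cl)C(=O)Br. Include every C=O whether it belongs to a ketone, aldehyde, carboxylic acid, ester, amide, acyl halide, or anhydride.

9

CH2CO-O-COCH2: anhydride, 2 C=O (running total 2).
CH(COOCH3): ester, 1 C=O (running total 3).
CH2COOCH2: ester, 1 C=O (running total 4).
CH(CHO): aldehyde, 1 C=O (running total 5).
CH(NHCOCH3): amide, 1 C=O (running total 6).
CH(COCH3): ketone, 1 C=O (running total 7).
CH(COCl): acyl halide, 1 C=O (running total 8).
COBr: acyl halide, 1 C=O (running total 9).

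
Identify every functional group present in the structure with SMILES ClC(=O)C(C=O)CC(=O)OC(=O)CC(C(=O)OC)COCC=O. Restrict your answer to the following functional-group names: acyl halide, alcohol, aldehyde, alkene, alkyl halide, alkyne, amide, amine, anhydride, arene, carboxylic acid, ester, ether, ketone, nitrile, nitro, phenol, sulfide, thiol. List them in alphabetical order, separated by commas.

acyl halide, aldehyde, anhydride, ester, ether

Reading the structure from left to right:
  ClCO: –C(=O)Cl: carbonyl C bonded to C and to a halogen → acyl halide (not alkyl halide).
  CH(CHO): pendant –CHO: carbonyl C bonded to C and H → aldehyde.
  CH2CO-O-COCH2: two acyl groups sharing one oxygen, –C(=O)–O–C(=O)– → anhydride.
  CH(COOCH3): pendant –COOCH3: carbonyl C bonded to C and –OCH3 → ester.
  CH2OCH2: C–O–C with sp³ carbons on both sides and no adjacent C=O → ether.
  CHO: terminal –CHO: carbonyl C bonded to H and C → aldehyde.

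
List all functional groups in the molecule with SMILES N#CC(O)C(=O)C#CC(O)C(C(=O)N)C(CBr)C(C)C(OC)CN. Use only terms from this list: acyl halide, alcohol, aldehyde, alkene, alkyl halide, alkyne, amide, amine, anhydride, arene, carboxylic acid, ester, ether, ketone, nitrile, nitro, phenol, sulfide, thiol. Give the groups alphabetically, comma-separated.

Working along the chain:
  N≡C: N≡C–: carbon triple-bonded to nitrogen → nitrile.
  CH(OH): –OH on an sp³ carbon → alcohol (secondary).
  CO: –C(=O)– with carbon on both sides → ketone.
  C≡C: C≡C triple bond → alkyne.
  CH(OH): –OH on an sp³ carbon → alcohol (secondary).
  CH(CONH2): pendant –CONH2: carbonyl C bonded to C and N → amide.
  CH(CH2Br): pendant –CH2X: halogen on sp³ carbon → alkyl halide.
  CH(OCH3): pendant –OCH3: C–O–C with sp³ C, no adjacent C=O → ether.
  CH2NH2: –NH2 on an sp³ carbon with no adjacent C=O → amine.

alcohol, alkyl halide, alkyne, amide, amine, ether, ketone, nitrile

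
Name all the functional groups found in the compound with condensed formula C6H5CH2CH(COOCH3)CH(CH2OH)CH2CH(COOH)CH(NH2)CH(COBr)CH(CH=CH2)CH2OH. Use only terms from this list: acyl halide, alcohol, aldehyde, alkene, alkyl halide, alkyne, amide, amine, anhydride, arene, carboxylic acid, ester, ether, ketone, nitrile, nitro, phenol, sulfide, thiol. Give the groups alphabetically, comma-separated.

Taking each segment in turn:
  C6H5: C6H5– phenyl ring → arene.
  CH(COOCH3): pendant –COOCH3: carbonyl C bonded to C and –OCH3 → ester.
  CH(CH2OH): pendant –CH2OH on an sp³ backbone C → alcohol.
  CH(COOH): pendant –COOH: carbonyl C bonded to C and –OH → carboxylic acid.
  CH(NH2): –NH2 on an sp³ carbon with no adjacent C=O → amine.
  CH(COBr): pendant –C(=O)X: carbonyl C bonded to C and halogen → acyl halide.
  CH(CH=CH2): pendant –CH=CH2: C=C double bond → alkene.
  CH2OH: –OH on an sp³ carbon → alcohol.

acyl halide, alcohol, alkene, amine, arene, carboxylic acid, ester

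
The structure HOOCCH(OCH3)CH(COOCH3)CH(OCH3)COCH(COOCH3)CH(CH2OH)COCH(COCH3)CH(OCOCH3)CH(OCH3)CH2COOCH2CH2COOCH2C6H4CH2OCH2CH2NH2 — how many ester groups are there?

5

–COOH: carbonyl C bonded to –OH and C → carboxylic acid (the –OH is not a separate alcohol).
pendant –OCH3: C–O–C with sp³ C, no adjacent C=O → ether.
pendant –COOCH3: carbonyl C bonded to C and –OCH3 → ester.
pendant –OCH3: C–O–C with sp³ C, no adjacent C=O → ether.
–C(=O)– with carbon on both sides → ketone.
pendant –COOCH3: carbonyl C bonded to C and –OCH3 → ester.
pendant –CH2OH on an sp³ backbone C → alcohol.
–C(=O)– with carbon on both sides → ketone.
pendant –COCH3: carbonyl C bonded to two carbons → ketone.
pendant –OC(=O)CH3: an acyloxy group → ester.
pendant –OCH3: C–O–C with sp³ C, no adjacent C=O → ether.
–C(=O)–O–C with C on the carbonyl side → ester.
–C(=O)–O–C with C on the carbonyl side → ester.
para-disubstituted benzene ring → arene.
C–O–C with sp³ carbons on both sides and no adjacent C=O → ether.
–NH2 on an sp³ carbon with no adjacent C=O → amine.
Ester appears at: CH(COOCH3), CH(COOCH3), CH(OCOCH3), CH2COOCH2, CH2COOCH2 → 5.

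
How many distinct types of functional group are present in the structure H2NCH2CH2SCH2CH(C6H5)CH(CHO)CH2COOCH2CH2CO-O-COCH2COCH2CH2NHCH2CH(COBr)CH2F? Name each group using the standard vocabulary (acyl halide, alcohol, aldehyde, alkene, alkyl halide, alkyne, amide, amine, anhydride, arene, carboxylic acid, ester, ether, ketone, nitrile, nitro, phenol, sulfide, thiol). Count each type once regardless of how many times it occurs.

9

Working along the chain:
  H2NCH2: –NH2 on an sp³ carbon with no adjacent C=O → amine.
  CH2SCH2: C–S–C linkage → sulfide (thioether).
  CH(C6H5): pendant –C6H5: benzene ring → arene.
  CH(CHO): pendant –CHO: carbonyl C bonded to C and H → aldehyde.
  CH2COOCH2: –C(=O)–O–C with C on the carbonyl side → ester.
  CH2CO-O-COCH2: two acyl groups sharing one oxygen, –C(=O)–O–C(=O)– → anhydride.
  CO: –C(=O)– with carbon on both sides → ketone.
  CH2NHCH2: C–N–C with sp³ carbons and no adjacent C=O → amine (secondary).
  CH(COBr): pendant –C(=O)X: carbonyl C bonded to C and halogen → acyl halide.
  CH2F: halogen on an sp³ carbon → alkyl halide.
Distinct types present: acyl halide, aldehyde, alkyl halide, amine, anhydride, arene, ester, ketone, sulfide.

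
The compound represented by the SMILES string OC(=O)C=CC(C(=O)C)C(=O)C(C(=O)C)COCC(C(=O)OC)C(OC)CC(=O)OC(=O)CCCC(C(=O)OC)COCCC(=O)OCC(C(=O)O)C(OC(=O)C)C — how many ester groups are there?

Reading the structure from left to right:
  HOOC: –COOH: carbonyl C bonded to –OH and C → carboxylic acid (the –OH is not a separate alcohol).
  CH=CH: C=C double bond → alkene.
  CH(COCH3): pendant –COCH3: carbonyl C bonded to two carbons → ketone.
  CO: –C(=O)– with carbon on both sides → ketone.
  CH(COCH3): pendant –COCH3: carbonyl C bonded to two carbons → ketone.
  CH2OCH2: C–O–C with sp³ carbons on both sides and no adjacent C=O → ether.
  CH(COOCH3): pendant –COOCH3: carbonyl C bonded to C and –OCH3 → ester.
  CH(OCH3): pendant –OCH3: C–O–C with sp³ C, no adjacent C=O → ether.
  CH2CO-O-COCH2: two acyl groups sharing one oxygen, –C(=O)–O–C(=O)– → anhydride.
  CH(COOCH3): pendant –COOCH3: carbonyl C bonded to C and –OCH3 → ester.
  CH2OCH2: C–O–C with sp³ carbons on both sides and no adjacent C=O → ether.
  CH2COOCH2: –C(=O)–O–C with C on the carbonyl side → ester.
  CH(COOH): pendant –COOH: carbonyl C bonded to C and –OH → carboxylic acid.
  CH(OCOCH3): pendant –OC(=O)CH3: an acyloxy group → ester.
Ester appears at: CH(COOCH3), CH(COOCH3), CH2COOCH2, CH(OCOCH3) → 4.

4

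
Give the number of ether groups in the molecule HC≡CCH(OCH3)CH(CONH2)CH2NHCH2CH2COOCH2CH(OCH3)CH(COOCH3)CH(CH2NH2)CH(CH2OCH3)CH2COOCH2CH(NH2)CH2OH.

3

Taking each segment in turn:
  HC≡C: C≡C triple bond → alkyne.
  CH(OCH3): pendant –OCH3: C–O–C with sp³ C, no adjacent C=O → ether.
  CH(CONH2): pendant –CONH2: carbonyl C bonded to C and N → amide.
  CH2NHCH2: C–N–C with sp³ carbons and no adjacent C=O → amine (secondary).
  CH2COOCH2: –C(=O)–O–C with C on the carbonyl side → ester.
  CH(OCH3): pendant –OCH3: C–O–C with sp³ C, no adjacent C=O → ether.
  CH(COOCH3): pendant –COOCH3: carbonyl C bonded to C and –OCH3 → ester.
  CH(CH2NH2): pendant –CH2NH2: N on sp³ C, no adjacent C=O → amine.
  CH(CH2OCH3): pendant –CH2OCH3: C–O–C linkage → ether.
  CH2COOCH2: –C(=O)–O–C with C on the carbonyl side → ester.
  CH(NH2): –NH2 on an sp³ carbon with no adjacent C=O → amine.
  CH2OH: –OH on an sp³ carbon → alcohol.
Ether appears at: CH(OCH3), CH(OCH3), CH(CH2OCH3) → 3.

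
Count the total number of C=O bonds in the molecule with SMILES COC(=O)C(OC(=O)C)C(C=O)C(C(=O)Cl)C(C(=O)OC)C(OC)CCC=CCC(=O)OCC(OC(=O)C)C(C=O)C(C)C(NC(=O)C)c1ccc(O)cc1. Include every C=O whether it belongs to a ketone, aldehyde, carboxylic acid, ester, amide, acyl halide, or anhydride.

CH3OOC: ester, 1 C=O (running total 1).
CH(OCOCH3): ester, 1 C=O (running total 2).
CH(CHO): aldehyde, 1 C=O (running total 3).
CH(COCl): acyl halide, 1 C=O (running total 4).
CH(COOCH3): ester, 1 C=O (running total 5).
CH2COOCH2: ester, 1 C=O (running total 6).
CH(OCOCH3): ester, 1 C=O (running total 7).
CH(CHO): aldehyde, 1 C=O (running total 8).
CH(NHCOCH3): amide, 1 C=O (running total 9).

9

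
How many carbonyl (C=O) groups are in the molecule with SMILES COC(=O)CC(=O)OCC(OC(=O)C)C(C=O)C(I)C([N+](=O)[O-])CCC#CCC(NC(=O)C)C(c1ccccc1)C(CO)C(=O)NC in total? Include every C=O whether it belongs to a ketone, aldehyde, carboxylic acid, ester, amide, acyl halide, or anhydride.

6

CH3OOC: ester, 1 C=O (running total 1).
CH2COOCH2: ester, 1 C=O (running total 2).
CH(OCOCH3): ester, 1 C=O (running total 3).
CH(CHO): aldehyde, 1 C=O (running total 4).
CH(NHCOCH3): amide, 1 C=O (running total 5).
CONHCH3: amide, 1 C=O (running total 6).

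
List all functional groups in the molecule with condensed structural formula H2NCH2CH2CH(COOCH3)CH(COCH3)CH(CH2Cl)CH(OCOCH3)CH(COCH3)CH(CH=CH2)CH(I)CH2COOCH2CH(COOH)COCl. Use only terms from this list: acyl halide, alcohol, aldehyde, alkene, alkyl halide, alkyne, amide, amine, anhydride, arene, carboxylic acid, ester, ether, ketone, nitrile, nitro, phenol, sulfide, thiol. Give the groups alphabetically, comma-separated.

acyl halide, alkene, alkyl halide, amine, carboxylic acid, ester, ketone

Working along the chain:
  H2NCH2: –NH2 on an sp³ carbon with no adjacent C=O → amine.
  CH(COOCH3): pendant –COOCH3: carbonyl C bonded to C and –OCH3 → ester.
  CH(COCH3): pendant –COCH3: carbonyl C bonded to two carbons → ketone.
  CH(CH2Cl): pendant –CH2X: halogen on sp³ carbon → alkyl halide.
  CH(OCOCH3): pendant –OC(=O)CH3: an acyloxy group → ester.
  CH(COCH3): pendant –COCH3: carbonyl C bonded to two carbons → ketone.
  CH(CH=CH2): pendant –CH=CH2: C=C double bond → alkene.
  CH(I): halogen on an sp³ carbon → alkyl halide.
  CH2COOCH2: –C(=O)–O–C with C on the carbonyl side → ester.
  CH(COOH): pendant –COOH: carbonyl C bonded to C and –OH → carboxylic acid.
  COCl: –C(=O)Cl: carbonyl C bonded to C and to a halogen → acyl halide (not alkyl halide).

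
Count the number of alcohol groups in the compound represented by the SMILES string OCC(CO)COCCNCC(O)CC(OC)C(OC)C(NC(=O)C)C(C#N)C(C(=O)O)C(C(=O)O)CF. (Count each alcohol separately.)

3

HO– on an sp³ carbon → alcohol.
pendant –CH2OH on an sp³ backbone C → alcohol.
C–O–C with sp³ carbons on both sides and no adjacent C=O → ether.
C–N–C with sp³ carbons and no adjacent C=O → amine (secondary).
–OH on an sp³ carbon → alcohol (secondary).
pendant –OCH3: C–O–C with sp³ C, no adjacent C=O → ether.
pendant –OCH3: C–O–C with sp³ C, no adjacent C=O → ether.
pendant –NHC(=O)CH3: N bonded to a carbonyl → amide (not amine).
pendant –C≡N: nitrile.
pendant –COOH: carbonyl C bonded to C and –OH → carboxylic acid.
pendant –COOH: carbonyl C bonded to C and –OH → carboxylic acid.
halogen on an sp³ carbon → alkyl halide.
Alcohol appears at: HOCH2, CH(CH2OH), CH(OH) → 3.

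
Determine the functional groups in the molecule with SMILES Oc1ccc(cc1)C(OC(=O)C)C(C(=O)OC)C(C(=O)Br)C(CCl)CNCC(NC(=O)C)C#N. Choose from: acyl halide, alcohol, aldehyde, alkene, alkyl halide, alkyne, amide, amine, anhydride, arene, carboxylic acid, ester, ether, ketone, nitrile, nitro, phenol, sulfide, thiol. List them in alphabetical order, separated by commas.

acyl halide, alkyl halide, amide, amine, arene, ester, nitrile, phenol

Reading the structure from left to right:
  HOC6H4: –OH attached directly to an aromatic ring → phenol (not alcohol); the ring itself is an arene.
  CH(OCOCH3): pendant –OC(=O)CH3: an acyloxy group → ester.
  CH(COOCH3): pendant –COOCH3: carbonyl C bonded to C and –OCH3 → ester.
  CH(COBr): pendant –C(=O)X: carbonyl C bonded to C and halogen → acyl halide.
  CH(CH2Cl): pendant –CH2X: halogen on sp³ carbon → alkyl halide.
  CH2NHCH2: C–N–C with sp³ carbons and no adjacent C=O → amine (secondary).
  CH(NHCOCH3): pendant –NHC(=O)CH3: N bonded to a carbonyl → amide (not amine).
  CN: –C≡N: carbon triple-bonded to nitrogen → nitrile.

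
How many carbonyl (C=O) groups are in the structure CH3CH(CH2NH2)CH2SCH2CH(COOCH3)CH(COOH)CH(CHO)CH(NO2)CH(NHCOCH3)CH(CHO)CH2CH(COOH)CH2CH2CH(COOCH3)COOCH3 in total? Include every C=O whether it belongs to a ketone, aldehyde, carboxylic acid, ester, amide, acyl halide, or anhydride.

CH(COOCH3): ester, 1 C=O (running total 1).
CH(COOH): carboxylic acid, 1 C=O (running total 2).
CH(CHO): aldehyde, 1 C=O (running total 3).
CH(NHCOCH3): amide, 1 C=O (running total 4).
CH(CHO): aldehyde, 1 C=O (running total 5).
CH(COOH): carboxylic acid, 1 C=O (running total 6).
CH(COOCH3): ester, 1 C=O (running total 7).
COOCH3: ester, 1 C=O (running total 8).

8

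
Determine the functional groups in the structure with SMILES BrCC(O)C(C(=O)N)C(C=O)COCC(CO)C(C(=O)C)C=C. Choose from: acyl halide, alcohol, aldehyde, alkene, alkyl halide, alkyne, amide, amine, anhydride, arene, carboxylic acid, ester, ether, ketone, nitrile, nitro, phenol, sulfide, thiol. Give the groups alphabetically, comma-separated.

alcohol, aldehyde, alkene, alkyl halide, amide, ether, ketone

Working along the chain:
  BrCH2: halogen on an sp³ carbon → alkyl halide.
  CH(OH): –OH on an sp³ carbon → alcohol (secondary).
  CH(CONH2): pendant –CONH2: carbonyl C bonded to C and N → amide.
  CH(CHO): pendant –CHO: carbonyl C bonded to C and H → aldehyde.
  CH2OCH2: C–O–C with sp³ carbons on both sides and no adjacent C=O → ether.
  CH(CH2OH): pendant –CH2OH on an sp³ backbone C → alcohol.
  CH(COCH3): pendant –COCH3: carbonyl C bonded to two carbons → ketone.
  CH=CH2: C=C double bond → alkene.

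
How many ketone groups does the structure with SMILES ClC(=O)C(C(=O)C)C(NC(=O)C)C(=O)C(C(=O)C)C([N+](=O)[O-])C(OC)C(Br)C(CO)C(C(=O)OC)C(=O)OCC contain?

3

Working along the chain:
  ClCO: –C(=O)Cl: carbonyl C bonded to C and to a halogen → acyl halide (not alkyl halide).
  CH(COCH3): pendant –COCH3: carbonyl C bonded to two carbons → ketone.
  CH(NHCOCH3): pendant –NHC(=O)CH3: N bonded to a carbonyl → amide (not amine).
  CO: –C(=O)– with carbon on both sides → ketone.
  CH(COCH3): pendant –COCH3: carbonyl C bonded to two carbons → ketone.
  CH(NO2): –NO2 on an sp³ carbon → nitro (the N=O is not a carbonyl).
  CH(OCH3): pendant –OCH3: C–O–C with sp³ C, no adjacent C=O → ether.
  CH(Br): halogen on an sp³ carbon → alkyl halide.
  CH(CH2OH): pendant –CH2OH on an sp³ backbone C → alcohol.
  CH(COOCH3): pendant –COOCH3: carbonyl C bonded to C and –OCH3 → ester.
  COOCH2CH3: –C(=O)OCH2CH3: carbonyl C bonded to C and to –OEt → ester.
Ketone appears at: CH(COCH3), CO, CH(COCH3) → 3.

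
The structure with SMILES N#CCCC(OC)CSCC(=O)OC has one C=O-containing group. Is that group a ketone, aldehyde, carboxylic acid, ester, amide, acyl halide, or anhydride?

The carbonyl is in the COOCH3 segment: –C(=O)OCH3: carbonyl C bonded to C and to –OCH3 → ester (not ketone + ether).

ester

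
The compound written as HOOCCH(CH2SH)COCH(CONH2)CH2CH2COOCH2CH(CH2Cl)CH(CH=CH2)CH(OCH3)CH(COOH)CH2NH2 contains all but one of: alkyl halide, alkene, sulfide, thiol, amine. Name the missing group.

sulfide

alkene: present (CH(CH=CH2) — pendant –CH=CH2: C=C double bond → alkene).
thiol: present (CH(CH2SH) — pendant –CH2SH → thiol).
alkyl halide: present (CH(CH2Cl) — pendant –CH2X: halogen on sp³ carbon → alkyl halide).
amine: present (CH2NH2 — –NH2 on an sp³ carbon with no adjacent C=O → amine).
sulfide: no segment matches this pattern.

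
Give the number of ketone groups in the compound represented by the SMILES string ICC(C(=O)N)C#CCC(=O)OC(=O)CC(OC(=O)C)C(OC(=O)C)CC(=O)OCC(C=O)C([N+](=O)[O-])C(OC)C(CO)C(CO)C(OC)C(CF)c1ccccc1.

Reading the structure from left to right:
  ICH2: halogen on an sp³ carbon → alkyl halide.
  CH(CONH2): pendant –CONH2: carbonyl C bonded to C and N → amide.
  C≡C: C≡C triple bond → alkyne.
  CH2CO-O-COCH2: two acyl groups sharing one oxygen, –C(=O)–O–C(=O)– → anhydride.
  CH(OCOCH3): pendant –OC(=O)CH3: an acyloxy group → ester.
  CH(OCOCH3): pendant –OC(=O)CH3: an acyloxy group → ester.
  CH2COOCH2: –C(=O)–O–C with C on the carbonyl side → ester.
  CH(CHO): pendant –CHO: carbonyl C bonded to C and H → aldehyde.
  CH(NO2): –NO2 on an sp³ carbon → nitro (the N=O is not a carbonyl).
  CH(OCH3): pendant –OCH3: C–O–C with sp³ C, no adjacent C=O → ether.
  CH(CH2OH): pendant –CH2OH on an sp³ backbone C → alcohol.
  CH(CH2OH): pendant –CH2OH on an sp³ backbone C → alcohol.
  CH(OCH3): pendant –OCH3: C–O–C with sp³ C, no adjacent C=O → ether.
  CH(CH2F): pendant –CH2X: halogen on sp³ carbon → alkyl halide.
  C6H5: –C6H5 phenyl ring → arene.
No segment is a ketone: CH(CONH2) is amide, not ketone; CH2CO-O-COCH2 is anhydride, not ketone; CH(OCOCH3) is ester, not ketone. → 0.

0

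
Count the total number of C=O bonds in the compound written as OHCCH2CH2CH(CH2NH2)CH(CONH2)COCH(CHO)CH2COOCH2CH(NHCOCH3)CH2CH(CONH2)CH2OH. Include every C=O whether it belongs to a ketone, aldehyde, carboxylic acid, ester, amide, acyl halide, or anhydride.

OHC: aldehyde, 1 C=O (running total 1).
CH(CONH2): amide, 1 C=O (running total 2).
CO: ketone, 1 C=O (running total 3).
CH(CHO): aldehyde, 1 C=O (running total 4).
CH2COOCH2: ester, 1 C=O (running total 5).
CH(NHCOCH3): amide, 1 C=O (running total 6).
CH(CONH2): amide, 1 C=O (running total 7).

7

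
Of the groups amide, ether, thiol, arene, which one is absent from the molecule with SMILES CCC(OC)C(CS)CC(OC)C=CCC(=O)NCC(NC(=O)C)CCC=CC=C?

arene

ether: present (CH(OCH3) — pendant –OCH3: C–O–C with sp³ C, no adjacent C=O → ether).
thiol: present (CH(CH2SH) — pendant –CH2SH → thiol).
amide: present (CH2CONHCH2 — –C(=O)–N– linkage → amide (the N is not an amine)).
arene: no segment matches this pattern.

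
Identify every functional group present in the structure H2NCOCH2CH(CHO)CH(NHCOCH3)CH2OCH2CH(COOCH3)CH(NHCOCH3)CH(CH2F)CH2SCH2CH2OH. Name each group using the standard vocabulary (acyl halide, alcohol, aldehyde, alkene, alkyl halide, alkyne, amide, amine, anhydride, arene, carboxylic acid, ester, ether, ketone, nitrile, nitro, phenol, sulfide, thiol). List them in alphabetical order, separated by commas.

–C(=O)NH2: carbonyl C bonded to C and to N → amide (the N is not a separate amine).
pendant –CHO: carbonyl C bonded to C and H → aldehyde.
pendant –NHC(=O)CH3: N bonded to a carbonyl → amide (not amine).
C–O–C with sp³ carbons on both sides and no adjacent C=O → ether.
pendant –COOCH3: carbonyl C bonded to C and –OCH3 → ester.
pendant –NHC(=O)CH3: N bonded to a carbonyl → amide (not amine).
pendant –CH2X: halogen on sp³ carbon → alkyl halide.
C–S–C linkage → sulfide (thioether).
–OH on an sp³ carbon → alcohol.

alcohol, aldehyde, alkyl halide, amide, ester, ether, sulfide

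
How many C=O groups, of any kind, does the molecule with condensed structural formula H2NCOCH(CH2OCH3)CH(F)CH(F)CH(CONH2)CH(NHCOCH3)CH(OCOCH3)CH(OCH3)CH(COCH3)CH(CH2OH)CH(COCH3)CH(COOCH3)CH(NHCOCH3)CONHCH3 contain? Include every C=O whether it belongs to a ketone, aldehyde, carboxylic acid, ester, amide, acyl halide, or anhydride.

H2NCO: amide, 1 C=O (running total 1).
CH(CONH2): amide, 1 C=O (running total 2).
CH(NHCOCH3): amide, 1 C=O (running total 3).
CH(OCOCH3): ester, 1 C=O (running total 4).
CH(COCH3): ketone, 1 C=O (running total 5).
CH(COCH3): ketone, 1 C=O (running total 6).
CH(COOCH3): ester, 1 C=O (running total 7).
CH(NHCOCH3): amide, 1 C=O (running total 8).
CONHCH3: amide, 1 C=O (running total 9).

9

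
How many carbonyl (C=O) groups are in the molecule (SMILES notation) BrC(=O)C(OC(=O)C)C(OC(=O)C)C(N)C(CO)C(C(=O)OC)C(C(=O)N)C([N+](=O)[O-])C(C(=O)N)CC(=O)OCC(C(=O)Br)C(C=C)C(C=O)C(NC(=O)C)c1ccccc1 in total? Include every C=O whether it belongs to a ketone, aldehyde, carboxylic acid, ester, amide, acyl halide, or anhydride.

10

BrCO: acyl halide, 1 C=O (running total 1).
CH(OCOCH3): ester, 1 C=O (running total 2).
CH(OCOCH3): ester, 1 C=O (running total 3).
CH(COOCH3): ester, 1 C=O (running total 4).
CH(CONH2): amide, 1 C=O (running total 5).
CH(CONH2): amide, 1 C=O (running total 6).
CH2COOCH2: ester, 1 C=O (running total 7).
CH(COBr): acyl halide, 1 C=O (running total 8).
CH(CHO): aldehyde, 1 C=O (running total 9).
CH(NHCOCH3): amide, 1 C=O (running total 10).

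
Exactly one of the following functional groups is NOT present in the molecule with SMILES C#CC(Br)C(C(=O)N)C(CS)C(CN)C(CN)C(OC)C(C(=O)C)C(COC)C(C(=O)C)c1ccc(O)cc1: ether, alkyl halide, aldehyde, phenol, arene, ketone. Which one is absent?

ketone: present (CH(COCH3) — pendant –COCH3: carbonyl C bonded to two carbons → ketone).
arene: present (C6H4OH — –OH attached directly to an aromatic ring → phenol (not alcohol); the ring itself is an arene).
ether: present (CH(OCH3) — pendant –OCH3: C–O–C with sp³ C, no adjacent C=O → ether).
alkyl halide: present (CH(Br) — halogen on an sp³ carbon → alkyl halide).
phenol: present (C6H4OH — –OH attached directly to an aromatic ring → phenol (not alcohol); the ring itself is an arene).
aldehyde: absent. In CH(COCH3), the carbonyl carbon is bonded to two carbons, so it is a ketone, not an aldehyde.

aldehyde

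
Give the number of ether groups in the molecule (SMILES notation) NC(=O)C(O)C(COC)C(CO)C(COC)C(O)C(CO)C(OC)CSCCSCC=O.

–C(=O)NH2: carbonyl C bonded to C and to N → amide (the N is not a separate amine).
–OH on an sp³ carbon → alcohol (secondary).
pendant –CH2OCH3: C–O–C linkage → ether.
pendant –CH2OH on an sp³ backbone C → alcohol.
pendant –CH2OCH3: C–O–C linkage → ether.
–OH on an sp³ carbon → alcohol (secondary).
pendant –CH2OH on an sp³ backbone C → alcohol.
pendant –OCH3: C–O–C with sp³ C, no adjacent C=O → ether.
C–S–C linkage → sulfide (thioether).
C–S–C linkage → sulfide (thioether).
terminal –CHO: carbonyl C bonded to H and C → aldehyde.
Ether appears at: CH(CH2OCH3), CH(CH2OCH3), CH(OCH3) → 3.

3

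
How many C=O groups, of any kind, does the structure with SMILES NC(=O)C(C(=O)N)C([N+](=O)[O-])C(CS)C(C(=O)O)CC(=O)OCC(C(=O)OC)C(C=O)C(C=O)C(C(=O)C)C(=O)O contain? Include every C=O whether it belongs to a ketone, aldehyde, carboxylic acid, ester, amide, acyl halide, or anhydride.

H2NCO: amide, 1 C=O (running total 1).
CH(CONH2): amide, 1 C=O (running total 2).
CH(COOH): carboxylic acid, 1 C=O (running total 3).
CH2COOCH2: ester, 1 C=O (running total 4).
CH(COOCH3): ester, 1 C=O (running total 5).
CH(CHO): aldehyde, 1 C=O (running total 6).
CH(CHO): aldehyde, 1 C=O (running total 7).
CH(COCH3): ketone, 1 C=O (running total 8).
COOH: carboxylic acid, 1 C=O (running total 9).

9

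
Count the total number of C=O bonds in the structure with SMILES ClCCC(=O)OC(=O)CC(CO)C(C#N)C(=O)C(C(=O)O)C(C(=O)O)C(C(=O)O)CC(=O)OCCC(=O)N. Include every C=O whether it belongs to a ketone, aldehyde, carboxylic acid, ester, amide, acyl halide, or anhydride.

8

CH2CO-O-COCH2: anhydride, 2 C=O (running total 2).
CO: ketone, 1 C=O (running total 3).
CH(COOH): carboxylic acid, 1 C=O (running total 4).
CH(COOH): carboxylic acid, 1 C=O (running total 5).
CH(COOH): carboxylic acid, 1 C=O (running total 6).
CH2COOCH2: ester, 1 C=O (running total 7).
CONH2: amide, 1 C=O (running total 8).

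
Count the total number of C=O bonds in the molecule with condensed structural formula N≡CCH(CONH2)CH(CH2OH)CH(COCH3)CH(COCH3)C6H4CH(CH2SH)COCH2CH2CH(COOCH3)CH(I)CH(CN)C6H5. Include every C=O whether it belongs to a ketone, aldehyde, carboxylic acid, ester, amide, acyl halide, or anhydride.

5

CH(CONH2): amide, 1 C=O (running total 1).
CH(COCH3): ketone, 1 C=O (running total 2).
CH(COCH3): ketone, 1 C=O (running total 3).
CO: ketone, 1 C=O (running total 4).
CH(COOCH3): ester, 1 C=O (running total 5).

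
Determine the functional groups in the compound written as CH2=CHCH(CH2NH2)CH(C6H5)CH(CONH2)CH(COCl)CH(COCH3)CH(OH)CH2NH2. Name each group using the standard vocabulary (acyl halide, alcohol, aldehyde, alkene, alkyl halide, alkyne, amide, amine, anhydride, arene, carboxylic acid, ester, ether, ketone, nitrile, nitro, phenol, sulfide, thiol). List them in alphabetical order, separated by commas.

Taking each segment in turn:
  CH2=CH: C=C double bond → alkene.
  CH(CH2NH2): pendant –CH2NH2: N on sp³ C, no adjacent C=O → amine.
  CH(C6H5): pendant –C6H5: benzene ring → arene.
  CH(CONH2): pendant –CONH2: carbonyl C bonded to C and N → amide.
  CH(COCl): pendant –C(=O)X: carbonyl C bonded to C and halogen → acyl halide.
  CH(COCH3): pendant –COCH3: carbonyl C bonded to two carbons → ketone.
  CH(OH): –OH on an sp³ carbon → alcohol (secondary).
  CH2NH2: –NH2 on an sp³ carbon with no adjacent C=O → amine.

acyl halide, alcohol, alkene, amide, amine, arene, ketone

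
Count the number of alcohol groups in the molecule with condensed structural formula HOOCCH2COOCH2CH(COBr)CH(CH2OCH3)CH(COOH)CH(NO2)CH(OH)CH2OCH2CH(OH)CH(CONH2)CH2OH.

Taking each segment in turn:
  HOOC: –COOH: carbonyl C bonded to –OH and C → carboxylic acid (the –OH is not a separate alcohol).
  CH2COOCH2: –C(=O)–O–C with C on the carbonyl side → ester.
  CH(COBr): pendant –C(=O)X: carbonyl C bonded to C and halogen → acyl halide.
  CH(CH2OCH3): pendant –CH2OCH3: C–O–C linkage → ether.
  CH(COOH): pendant –COOH: carbonyl C bonded to C and –OH → carboxylic acid.
  CH(NO2): –NO2 on an sp³ carbon → nitro (the N=O is not a carbonyl).
  CH(OH): –OH on an sp³ carbon → alcohol (secondary).
  CH2OCH2: C–O–C with sp³ carbons on both sides and no adjacent C=O → ether.
  CH(OH): –OH on an sp³ carbon → alcohol (secondary).
  CH(CONH2): pendant –CONH2: carbonyl C bonded to C and N → amide.
  CH2OH: –OH on an sp³ carbon → alcohol.
Alcohol appears at: CH(OH), CH(OH), CH2OH → 3.

3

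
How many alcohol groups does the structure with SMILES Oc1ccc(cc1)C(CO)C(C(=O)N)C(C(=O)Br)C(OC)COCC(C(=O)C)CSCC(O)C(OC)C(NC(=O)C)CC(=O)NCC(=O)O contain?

2

Taking each segment in turn:
  HOC6H4: –OH attached directly to an aromatic ring → phenol (not alcohol); the ring itself is an arene.
  CH(CH2OH): pendant –CH2OH on an sp³ backbone C → alcohol.
  CH(CONH2): pendant –CONH2: carbonyl C bonded to C and N → amide.
  CH(COBr): pendant –C(=O)X: carbonyl C bonded to C and halogen → acyl halide.
  CH(OCH3): pendant –OCH3: C–O–C with sp³ C, no adjacent C=O → ether.
  CH2OCH2: C–O–C with sp³ carbons on both sides and no adjacent C=O → ether.
  CH(COCH3): pendant –COCH3: carbonyl C bonded to two carbons → ketone.
  CH2SCH2: C–S–C linkage → sulfide (thioether).
  CH(OH): –OH on an sp³ carbon → alcohol (secondary).
  CH(OCH3): pendant –OCH3: C–O–C with sp³ C, no adjacent C=O → ether.
  CH(NHCOCH3): pendant –NHC(=O)CH3: N bonded to a carbonyl → amide (not amine).
  CH2CONHCH2: –C(=O)–N– linkage → amide (the N is not an amine).
  COOH: –COOH: carbonyl C bonded to –OH and C → carboxylic acid (the –OH is not a separate alcohol).
Alcohol appears at: CH(CH2OH), CH(OH) → 2.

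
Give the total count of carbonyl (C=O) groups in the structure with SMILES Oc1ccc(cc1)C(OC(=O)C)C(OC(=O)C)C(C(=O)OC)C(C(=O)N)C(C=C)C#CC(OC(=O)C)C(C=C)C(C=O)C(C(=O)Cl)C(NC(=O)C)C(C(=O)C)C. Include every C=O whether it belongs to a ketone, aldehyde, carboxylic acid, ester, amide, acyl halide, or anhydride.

CH(OCOCH3): ester, 1 C=O (running total 1).
CH(OCOCH3): ester, 1 C=O (running total 2).
CH(COOCH3): ester, 1 C=O (running total 3).
CH(CONH2): amide, 1 C=O (running total 4).
CH(OCOCH3): ester, 1 C=O (running total 5).
CH(CHO): aldehyde, 1 C=O (running total 6).
CH(COCl): acyl halide, 1 C=O (running total 7).
CH(NHCOCH3): amide, 1 C=O (running total 8).
CH(COCH3): ketone, 1 C=O (running total 9).

9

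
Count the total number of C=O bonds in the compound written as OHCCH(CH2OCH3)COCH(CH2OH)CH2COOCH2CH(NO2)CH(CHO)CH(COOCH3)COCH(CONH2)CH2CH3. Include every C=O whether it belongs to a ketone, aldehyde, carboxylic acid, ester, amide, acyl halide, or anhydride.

OHC: aldehyde, 1 C=O (running total 1).
CO: ketone, 1 C=O (running total 2).
CH2COOCH2: ester, 1 C=O (running total 3).
CH(CHO): aldehyde, 1 C=O (running total 4).
CH(COOCH3): ester, 1 C=O (running total 5).
CO: ketone, 1 C=O (running total 6).
CH(CONH2): amide, 1 C=O (running total 7).

7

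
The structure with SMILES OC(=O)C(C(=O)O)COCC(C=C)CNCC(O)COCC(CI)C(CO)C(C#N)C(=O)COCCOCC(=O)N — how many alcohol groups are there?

2

Taking each segment in turn:
  HOOC: –COOH: carbonyl C bonded to –OH and C → carboxylic acid (the –OH is not a separate alcohol).
  CH(COOH): pendant –COOH: carbonyl C bonded to C and –OH → carboxylic acid.
  CH2OCH2: C–O–C with sp³ carbons on both sides and no adjacent C=O → ether.
  CH(CH=CH2): pendant –CH=CH2: C=C double bond → alkene.
  CH2NHCH2: C–N–C with sp³ carbons and no adjacent C=O → amine (secondary).
  CH(OH): –OH on an sp³ carbon → alcohol (secondary).
  CH2OCH2: C–O–C with sp³ carbons on both sides and no adjacent C=O → ether.
  CH(CH2I): pendant –CH2X: halogen on sp³ carbon → alkyl halide.
  CH(CH2OH): pendant –CH2OH on an sp³ backbone C → alcohol.
  CH(CN): pendant –C≡N: nitrile.
  CO: –C(=O)– with carbon on both sides → ketone.
  CH2OCH2: C–O–C with sp³ carbons on both sides and no adjacent C=O → ether.
  CH2OCH2: C–O–C with sp³ carbons on both sides and no adjacent C=O → ether.
  CONH2: –C(=O)NH2: carbonyl C bonded to C and to N → amide (the N is not a separate amine).
Alcohol appears at: CH(OH), CH(CH2OH) → 2.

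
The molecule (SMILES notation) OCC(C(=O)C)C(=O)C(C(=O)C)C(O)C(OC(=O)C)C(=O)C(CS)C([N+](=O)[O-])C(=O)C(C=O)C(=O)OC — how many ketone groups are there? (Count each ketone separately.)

5

Working along the chain:
  HOCH2: HO– on an sp³ carbon → alcohol.
  CH(COCH3): pendant –COCH3: carbonyl C bonded to two carbons → ketone.
  CO: –C(=O)– with carbon on both sides → ketone.
  CH(COCH3): pendant –COCH3: carbonyl C bonded to two carbons → ketone.
  CH(OH): –OH on an sp³ carbon → alcohol (secondary).
  CH(OCOCH3): pendant –OC(=O)CH3: an acyloxy group → ester.
  CO: –C(=O)– with carbon on both sides → ketone.
  CH(CH2SH): pendant –CH2SH → thiol.
  CH(NO2): –NO2 on an sp³ carbon → nitro (the N=O is not a carbonyl).
  CO: –C(=O)– with carbon on both sides → ketone.
  CH(CHO): pendant –CHO: carbonyl C bonded to C and H → aldehyde.
  COOCH3: –C(=O)OCH3: carbonyl C bonded to C and to –OCH3 → ester (not ketone + ether).
Ketone appears at: CH(COCH3), CO, CH(COCH3), CO, CO → 5.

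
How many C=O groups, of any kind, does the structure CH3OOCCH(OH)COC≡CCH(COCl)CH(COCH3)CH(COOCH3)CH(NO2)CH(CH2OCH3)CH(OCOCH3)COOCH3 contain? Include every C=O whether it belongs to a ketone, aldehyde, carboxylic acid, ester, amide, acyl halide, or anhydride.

7

CH3OOC: ester, 1 C=O (running total 1).
CO: ketone, 1 C=O (running total 2).
CH(COCl): acyl halide, 1 C=O (running total 3).
CH(COCH3): ketone, 1 C=O (running total 4).
CH(COOCH3): ester, 1 C=O (running total 5).
CH(OCOCH3): ester, 1 C=O (running total 6).
COOCH3: ester, 1 C=O (running total 7).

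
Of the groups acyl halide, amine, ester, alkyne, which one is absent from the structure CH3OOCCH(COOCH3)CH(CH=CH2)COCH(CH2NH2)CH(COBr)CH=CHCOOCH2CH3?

alkyne

ester: present (CH3OOC — CH3O–C(=O)–: carbonyl C bonded to C and to –OCH3 → ester (not ketone + ether)).
acyl halide: present (CH(COBr) — pendant –C(=O)X: carbonyl C bonded to C and halogen → acyl halide).
amine: present (CH(CH2NH2) — pendant –CH2NH2: N on sp³ C, no adjacent C=O → amine).
alkyne: no segment matches this pattern.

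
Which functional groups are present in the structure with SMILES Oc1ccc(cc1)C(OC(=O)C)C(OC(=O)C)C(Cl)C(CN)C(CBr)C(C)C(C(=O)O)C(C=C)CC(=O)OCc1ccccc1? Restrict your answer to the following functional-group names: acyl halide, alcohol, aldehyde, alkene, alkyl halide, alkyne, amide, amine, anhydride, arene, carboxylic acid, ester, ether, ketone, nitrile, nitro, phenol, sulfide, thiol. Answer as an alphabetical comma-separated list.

alkene, alkyl halide, amine, arene, carboxylic acid, ester, phenol

–OH attached directly to an aromatic ring → phenol (not alcohol); the ring itself is an arene.
pendant –OC(=O)CH3: an acyloxy group → ester.
pendant –OC(=O)CH3: an acyloxy group → ester.
halogen on an sp³ carbon → alkyl halide.
pendant –CH2NH2: N on sp³ C, no adjacent C=O → amine.
pendant –CH2X: halogen on sp³ carbon → alkyl halide.
pendant –COOH: carbonyl C bonded to C and –OH → carboxylic acid.
pendant –CH=CH2: C=C double bond → alkene.
–C(=O)–O–C with C on the carbonyl side → ester.
–C6H5 phenyl ring → arene.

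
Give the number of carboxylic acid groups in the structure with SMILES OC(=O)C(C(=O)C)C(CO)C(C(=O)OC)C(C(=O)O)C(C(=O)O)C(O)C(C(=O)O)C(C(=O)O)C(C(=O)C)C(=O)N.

Taking each segment in turn:
  HOOC: –COOH: carbonyl C bonded to –OH and C → carboxylic acid (the –OH is not a separate alcohol).
  CH(COCH3): pendant –COCH3: carbonyl C bonded to two carbons → ketone.
  CH(CH2OH): pendant –CH2OH on an sp³ backbone C → alcohol.
  CH(COOCH3): pendant –COOCH3: carbonyl C bonded to C and –OCH3 → ester.
  CH(COOH): pendant –COOH: carbonyl C bonded to C and –OH → carboxylic acid.
  CH(COOH): pendant –COOH: carbonyl C bonded to C and –OH → carboxylic acid.
  CH(OH): –OH on an sp³ carbon → alcohol (secondary).
  CH(COOH): pendant –COOH: carbonyl C bonded to C and –OH → carboxylic acid.
  CH(COOH): pendant –COOH: carbonyl C bonded to C and –OH → carboxylic acid.
  CH(COCH3): pendant –COCH3: carbonyl C bonded to two carbons → ketone.
  CONH2: –C(=O)NH2: carbonyl C bonded to C and to N → amide (the N is not a separate amine).
Carboxylic acid appears at: HOOC, CH(COOH), CH(COOH), CH(COOH), CH(COOH) → 5.

5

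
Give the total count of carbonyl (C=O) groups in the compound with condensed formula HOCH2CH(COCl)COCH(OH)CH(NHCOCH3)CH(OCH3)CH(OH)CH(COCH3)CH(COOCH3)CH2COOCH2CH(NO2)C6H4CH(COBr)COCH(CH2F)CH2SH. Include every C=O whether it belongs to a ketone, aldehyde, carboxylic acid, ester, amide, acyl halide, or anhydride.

CH(COCl): acyl halide, 1 C=O (running total 1).
CO: ketone, 1 C=O (running total 2).
CH(NHCOCH3): amide, 1 C=O (running total 3).
CH(COCH3): ketone, 1 C=O (running total 4).
CH(COOCH3): ester, 1 C=O (running total 5).
CH2COOCH2: ester, 1 C=O (running total 6).
CH(COBr): acyl halide, 1 C=O (running total 7).
CO: ketone, 1 C=O (running total 8).

8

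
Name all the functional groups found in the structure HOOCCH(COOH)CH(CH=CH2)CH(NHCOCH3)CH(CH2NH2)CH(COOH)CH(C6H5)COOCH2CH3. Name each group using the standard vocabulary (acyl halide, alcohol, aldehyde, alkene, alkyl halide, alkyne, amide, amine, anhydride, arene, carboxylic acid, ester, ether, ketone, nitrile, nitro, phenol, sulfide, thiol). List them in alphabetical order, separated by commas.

alkene, amide, amine, arene, carboxylic acid, ester

Working along the chain:
  HOOC: –COOH: carbonyl C bonded to –OH and C → carboxylic acid (the –OH is not a separate alcohol).
  CH(COOH): pendant –COOH: carbonyl C bonded to C and –OH → carboxylic acid.
  CH(CH=CH2): pendant –CH=CH2: C=C double bond → alkene.
  CH(NHCOCH3): pendant –NHC(=O)CH3: N bonded to a carbonyl → amide (not amine).
  CH(CH2NH2): pendant –CH2NH2: N on sp³ C, no adjacent C=O → amine.
  CH(COOH): pendant –COOH: carbonyl C bonded to C and –OH → carboxylic acid.
  CH(C6H5): pendant –C6H5: benzene ring → arene.
  COOCH2CH3: –C(=O)OCH2CH3: carbonyl C bonded to C and to –OEt → ester.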